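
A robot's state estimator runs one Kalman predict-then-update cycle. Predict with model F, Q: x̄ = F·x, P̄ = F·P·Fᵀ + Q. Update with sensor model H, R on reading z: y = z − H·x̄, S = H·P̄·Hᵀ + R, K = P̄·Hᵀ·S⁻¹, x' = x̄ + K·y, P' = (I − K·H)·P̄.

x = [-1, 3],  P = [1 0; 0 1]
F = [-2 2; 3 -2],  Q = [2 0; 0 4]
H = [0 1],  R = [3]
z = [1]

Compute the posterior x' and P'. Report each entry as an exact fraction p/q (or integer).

x̄ = F·x = [8, -9]
P̄ = F·P·Fᵀ + Q = [10 -10; -10 17]
y = z − H·x̄ = [10]
S = H·P̄·Hᵀ + R = [20]
K = P̄·Hᵀ·S⁻¹ = [-1/2; 17/20]
x' = x̄ + K·y = [3, -1/2]
P' = (I − K·H)·P̄ = [5 -3/2; -3/2 51/20]

x' = [3, -1/2]
P' = [5 -3/2; -3/2 51/20]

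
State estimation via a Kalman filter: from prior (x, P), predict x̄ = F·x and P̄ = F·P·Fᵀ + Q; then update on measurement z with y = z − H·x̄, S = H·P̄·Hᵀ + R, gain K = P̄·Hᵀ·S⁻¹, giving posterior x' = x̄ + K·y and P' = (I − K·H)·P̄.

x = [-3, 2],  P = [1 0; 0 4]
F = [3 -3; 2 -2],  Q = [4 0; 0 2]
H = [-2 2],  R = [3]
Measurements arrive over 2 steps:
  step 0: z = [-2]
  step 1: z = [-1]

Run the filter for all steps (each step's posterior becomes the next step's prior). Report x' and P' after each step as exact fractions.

step 0: x̄ = F·x = [-15, -10]
step 0: P̄ = F·P·Fᵀ + Q = [49 30; 30 22]
step 0: y = z − H·x̄ = [-12]
step 0: S = H·P̄·Hᵀ + R = [47]
step 0: K = P̄·Hᵀ·S⁻¹ = [-38/47; -16/47]
step 0: x' = x̄ + K·y = [-249/47, -278/47]
step 0: P' = (I − K·H)·P̄ = [859/47 802/47; 802/47 778/47]
step 1: x̄ = F·x = [87/47, 58/47]
step 1: P̄ = F·P·Fᵀ + Q = [485/47 198/47; 198/47 226/47]
step 1: y = z − H·x̄ = [11/47]
step 1: S = H·P̄·Hᵀ + R = [1401/47]
step 1: K = P̄·Hᵀ·S⁻¹ = [-574/1401; 56/1401]
step 1: x' = x̄ + K·y = [2459/1401, 1742/1401]
step 1: P' = (I − K·H)·P̄ = [7447/1401 6586/1401; 6586/1401 6670/1401]

step 0: x' = [-249/47, -278/47], P' = [859/47 802/47; 802/47 778/47]
step 1: x' = [2459/1401, 1742/1401], P' = [7447/1401 6586/1401; 6586/1401 6670/1401]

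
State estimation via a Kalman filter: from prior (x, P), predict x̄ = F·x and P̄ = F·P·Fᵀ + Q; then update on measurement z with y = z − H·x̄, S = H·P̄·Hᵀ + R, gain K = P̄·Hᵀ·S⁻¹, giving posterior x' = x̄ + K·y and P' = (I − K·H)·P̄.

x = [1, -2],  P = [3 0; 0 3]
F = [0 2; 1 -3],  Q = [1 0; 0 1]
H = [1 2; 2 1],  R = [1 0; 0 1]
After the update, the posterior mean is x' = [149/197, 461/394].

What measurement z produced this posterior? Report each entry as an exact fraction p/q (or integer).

z = [3, 3]

x̄ = F·x = [-4, 7]
P̄ = F·P·Fᵀ + Q = [13 -18; -18 31]
S = H·P̄·Hᵀ + R = [66 -2; -2 12]
K = P̄·Hᵀ·S⁻¹ = [-65/197 241/394; 259/394 -121/394]
x' − x̄ = [937/197, -2297/394] = K·y
y = (KᵀK)⁻¹·Kᵀ·(x' − x̄) = [-7, 4]
z = y + H·x̄ = [-7, 4] + [10, -1] = [3, 3]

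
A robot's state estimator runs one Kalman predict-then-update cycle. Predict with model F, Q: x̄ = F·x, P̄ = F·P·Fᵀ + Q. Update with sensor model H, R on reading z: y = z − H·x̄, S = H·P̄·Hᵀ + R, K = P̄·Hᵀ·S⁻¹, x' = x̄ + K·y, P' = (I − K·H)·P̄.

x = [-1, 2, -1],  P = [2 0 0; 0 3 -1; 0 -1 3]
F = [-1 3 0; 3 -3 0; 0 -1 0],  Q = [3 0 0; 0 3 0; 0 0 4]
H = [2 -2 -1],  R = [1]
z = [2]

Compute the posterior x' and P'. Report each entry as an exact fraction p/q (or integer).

x' = [25/83, -63/83, 6/83]
P' = [1927/664 1857/664 1/664; 1857/664 2631/664 -1377/664; 1/664 -1377/664 2799/664]

x̄ = F·x = [7, -9, -2]
P̄ = F·P·Fᵀ + Q = [32 -33 -9; -33 48 9; -9 9 7]
y = z − H·x̄ = [-32]
S = H·P̄·Hᵀ + R = [664]
K = P̄·Hᵀ·S⁻¹ = [139/664; -171/664; -43/664]
x' = x̄ + K·y = [25/83, -63/83, 6/83]
P' = (I − K·H)·P̄ = [1927/664 1857/664 1/664; 1857/664 2631/664 -1377/664; 1/664 -1377/664 2799/664]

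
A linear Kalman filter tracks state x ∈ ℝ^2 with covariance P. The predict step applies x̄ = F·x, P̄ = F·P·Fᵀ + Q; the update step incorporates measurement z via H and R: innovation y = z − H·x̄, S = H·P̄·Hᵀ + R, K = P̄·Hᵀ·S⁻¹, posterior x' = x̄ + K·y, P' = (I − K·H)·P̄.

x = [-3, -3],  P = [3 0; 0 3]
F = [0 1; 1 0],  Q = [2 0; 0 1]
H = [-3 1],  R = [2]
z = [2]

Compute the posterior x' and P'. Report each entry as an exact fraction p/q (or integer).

x̄ = F·x = [-3, -3]
P̄ = F·P·Fᵀ + Q = [5 0; 0 4]
y = z − H·x̄ = [-4]
S = H·P̄·Hᵀ + R = [51]
K = P̄·Hᵀ·S⁻¹ = [-5/17; 4/51]
x' = x̄ + K·y = [-31/17, -169/51]
P' = (I − K·H)·P̄ = [10/17 20/17; 20/17 188/51]

x' = [-31/17, -169/51]
P' = [10/17 20/17; 20/17 188/51]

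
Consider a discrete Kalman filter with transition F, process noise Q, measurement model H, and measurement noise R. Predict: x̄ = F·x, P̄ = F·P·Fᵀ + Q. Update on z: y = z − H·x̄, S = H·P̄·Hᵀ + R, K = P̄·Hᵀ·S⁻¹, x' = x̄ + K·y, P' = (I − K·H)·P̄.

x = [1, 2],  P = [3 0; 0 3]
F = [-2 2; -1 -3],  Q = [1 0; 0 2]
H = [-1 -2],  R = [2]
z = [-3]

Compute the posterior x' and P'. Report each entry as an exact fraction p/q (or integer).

x' = [229/107, 31/107]
P' = [2674/107 -1336/107; -1336/107 720/107]

x̄ = F·x = [2, -7]
P̄ = F·P·Fᵀ + Q = [25 -12; -12 32]
y = z − H·x̄ = [-15]
S = H·P̄·Hᵀ + R = [107]
K = P̄·Hᵀ·S⁻¹ = [-1/107; -52/107]
x' = x̄ + K·y = [229/107, 31/107]
P' = (I − K·H)·P̄ = [2674/107 -1336/107; -1336/107 720/107]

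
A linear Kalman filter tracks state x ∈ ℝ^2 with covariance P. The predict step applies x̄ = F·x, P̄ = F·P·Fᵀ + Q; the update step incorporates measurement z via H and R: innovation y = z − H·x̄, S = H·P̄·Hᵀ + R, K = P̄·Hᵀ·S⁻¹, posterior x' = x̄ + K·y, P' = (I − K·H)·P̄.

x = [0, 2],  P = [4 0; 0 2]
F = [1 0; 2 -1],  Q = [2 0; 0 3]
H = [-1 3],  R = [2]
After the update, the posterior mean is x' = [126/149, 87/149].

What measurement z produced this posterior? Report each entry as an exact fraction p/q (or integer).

x̄ = F·x = [0, -2]
P̄ = F·P·Fᵀ + Q = [6 8; 8 21]
S = H·P̄·Hᵀ + R = [149]
K = P̄·Hᵀ·S⁻¹ = [18/149; 55/149]
x' − x̄ = [126/149, 385/149] = K·y
y = (KᵀK)⁻¹·Kᵀ·(x' − x̄) = [7]
z = y + H·x̄ = [7] + [-6] = [1]

z = [1]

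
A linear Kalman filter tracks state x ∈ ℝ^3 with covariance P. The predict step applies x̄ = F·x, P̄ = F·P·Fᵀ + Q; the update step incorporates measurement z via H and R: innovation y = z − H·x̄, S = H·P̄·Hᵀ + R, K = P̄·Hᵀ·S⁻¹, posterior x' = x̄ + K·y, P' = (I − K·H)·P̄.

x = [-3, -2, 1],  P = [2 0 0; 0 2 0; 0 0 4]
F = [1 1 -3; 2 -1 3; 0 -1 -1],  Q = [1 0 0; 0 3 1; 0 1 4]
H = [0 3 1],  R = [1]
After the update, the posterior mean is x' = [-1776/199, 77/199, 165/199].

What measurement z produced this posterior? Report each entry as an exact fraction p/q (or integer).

x̄ = F·x = [-8, -1, 1]
P̄ = F·P·Fᵀ + Q = [41 -34 10; -34 49 -9; 10 -9 10]
S = H·P̄·Hᵀ + R = [398]
K = P̄·Hᵀ·S⁻¹ = [-46/199; 69/199; -17/398]
x' − x̄ = [-184/199, 276/199, -34/199] = K·y
y = (KᵀK)⁻¹·Kᵀ·(x' − x̄) = [4]
z = y + H·x̄ = [4] + [-2] = [2]

z = [2]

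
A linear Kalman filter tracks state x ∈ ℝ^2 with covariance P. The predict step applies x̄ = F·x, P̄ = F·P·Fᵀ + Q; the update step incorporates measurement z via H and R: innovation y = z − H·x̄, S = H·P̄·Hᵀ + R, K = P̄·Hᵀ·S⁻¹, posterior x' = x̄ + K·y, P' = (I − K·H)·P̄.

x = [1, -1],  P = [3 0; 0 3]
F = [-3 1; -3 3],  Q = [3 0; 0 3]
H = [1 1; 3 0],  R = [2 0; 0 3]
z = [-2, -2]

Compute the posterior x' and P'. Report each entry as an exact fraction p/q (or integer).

x̄ = F·x = [-4, -6]
P̄ = F·P·Fᵀ + Q = [33 36; 36 57]
y = z − H·x̄ = [8, 10]
S = H·P̄·Hᵀ + R = [164 207; 207 300]
K = P̄·Hᵀ·S⁻¹ = [69/2117 651/2117; 1848/2117 -513/2117]
x' = x̄ + K·y = [-1406/2117, -3048/2117]
P' = (I − K·H)·P̄ = [651/2117 -513/2117; -513/2117 4209/2117]

x' = [-1406/2117, -3048/2117]
P' = [651/2117 -513/2117; -513/2117 4209/2117]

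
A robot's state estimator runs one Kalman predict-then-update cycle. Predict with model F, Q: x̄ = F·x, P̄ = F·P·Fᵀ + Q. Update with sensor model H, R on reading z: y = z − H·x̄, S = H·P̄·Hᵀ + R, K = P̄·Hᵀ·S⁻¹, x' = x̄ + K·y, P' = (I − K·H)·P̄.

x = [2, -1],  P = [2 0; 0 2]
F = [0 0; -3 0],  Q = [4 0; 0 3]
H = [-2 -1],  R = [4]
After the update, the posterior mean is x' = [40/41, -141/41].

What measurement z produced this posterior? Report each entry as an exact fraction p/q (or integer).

z = [1]

x̄ = F·x = [0, -6]
P̄ = F·P·Fᵀ + Q = [4 0; 0 21]
S = H·P̄·Hᵀ + R = [41]
K = P̄·Hᵀ·S⁻¹ = [-8/41; -21/41]
x' − x̄ = [40/41, 105/41] = K·y
y = (KᵀK)⁻¹·Kᵀ·(x' − x̄) = [-5]
z = y + H·x̄ = [-5] + [6] = [1]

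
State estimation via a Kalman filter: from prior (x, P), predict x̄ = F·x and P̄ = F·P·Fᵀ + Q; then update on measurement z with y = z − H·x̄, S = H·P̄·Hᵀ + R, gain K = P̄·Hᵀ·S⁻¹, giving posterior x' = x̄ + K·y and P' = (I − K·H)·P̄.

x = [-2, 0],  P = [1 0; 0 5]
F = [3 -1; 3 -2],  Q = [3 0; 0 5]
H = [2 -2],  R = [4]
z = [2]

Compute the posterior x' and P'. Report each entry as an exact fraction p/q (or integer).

x̄ = F·x = [-6, -6]
P̄ = F·P·Fᵀ + Q = [17 19; 19 34]
y = z − H·x̄ = [2]
S = H·P̄·Hᵀ + R = [56]
K = P̄·Hᵀ·S⁻¹ = [-1/14; -15/28]
x' = x̄ + K·y = [-43/7, -99/14]
P' = (I − K·H)·P̄ = [117/7 118/7; 118/7 251/14]

x' = [-43/7, -99/14]
P' = [117/7 118/7; 118/7 251/14]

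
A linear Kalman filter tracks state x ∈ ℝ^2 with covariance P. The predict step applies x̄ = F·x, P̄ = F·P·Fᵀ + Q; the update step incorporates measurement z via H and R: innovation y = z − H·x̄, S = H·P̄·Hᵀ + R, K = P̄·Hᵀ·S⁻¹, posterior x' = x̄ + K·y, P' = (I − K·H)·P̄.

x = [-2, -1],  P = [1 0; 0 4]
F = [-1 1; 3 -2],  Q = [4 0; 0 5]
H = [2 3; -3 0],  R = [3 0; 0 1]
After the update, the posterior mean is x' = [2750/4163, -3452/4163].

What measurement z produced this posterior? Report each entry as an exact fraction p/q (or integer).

x̄ = F·x = [1, -4]
P̄ = F·P·Fᵀ + Q = [9 -11; -11 30]
S = H·P̄·Hᵀ + R = [177 45; 45 82]
K = P̄·Hᵀ·S⁻¹ = [-5/4163 -1368/4163; 4091/12489 927/4163]
x' − x̄ = [-1413/4163, 13200/4163] = K·y
y = (KᵀK)⁻¹·Kᵀ·(x' − x̄) = [9, 1]
z = y + H·x̄ = [9, 1] + [-10, -3] = [-1, -2]

z = [-1, -2]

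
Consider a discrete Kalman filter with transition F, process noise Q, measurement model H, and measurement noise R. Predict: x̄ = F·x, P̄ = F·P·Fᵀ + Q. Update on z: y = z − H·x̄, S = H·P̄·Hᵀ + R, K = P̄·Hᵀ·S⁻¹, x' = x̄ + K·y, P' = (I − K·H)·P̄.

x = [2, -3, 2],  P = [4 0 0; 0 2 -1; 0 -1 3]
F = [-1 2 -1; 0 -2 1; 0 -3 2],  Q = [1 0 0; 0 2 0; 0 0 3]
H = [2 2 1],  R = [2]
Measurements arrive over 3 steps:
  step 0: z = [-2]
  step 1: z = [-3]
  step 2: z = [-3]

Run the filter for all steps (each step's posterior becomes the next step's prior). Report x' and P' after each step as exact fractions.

step 0: x' = [-39/5, 281/75, 32/5], P' = [17 -46/5 -16; -46/5 434/75 38/5; -16 38/5 18]
step 1: x' = [16171/3387, -12130/3387, -5745/1129], P' = [94468/3387 -56098/3387 -75356/3387; -56098/3387 36184/3387 40664/3387; -75356/3387 40664/3387 71618/3387]
step 2: x' = [-6892048/1467849, 1107905/489283, 2611553/1467849], P' = [70138027/1467849 -13888122/489283 -55890626/1467849; -13888122/489283 8664248/489283 10478868/489283; -55890626/1467849 10478868/489283 49502986/1467849]

step 0: x̄ = F·x = [-10, 8, 13]
step 0: P̄ = F·P·Fᵀ + Q = [20 -15 -25; -15 17 25; -25 25 45]
step 0: y = z − H·x̄ = [-11]
step 0: S = H·P̄·Hᵀ + R = [75]
step 0: K = P̄·Hᵀ·S⁻¹ = [-1/5; 29/75; 3/5]
step 0: x' = x̄ + K·y = [-39/5, 281/75, 32/5]
step 0: P' = (I − K·H)·P̄ = [17 -46/5 -16; -46/5 434/75 38/5; -16 38/5 18]
step 1: x̄ = F·x = [667/75, -82/75, 39/25]
step 1: P̄ = F·P·Fᵀ + Q = [2516/75 -986/75 -328/25; -986/75 956/75 438/25; -328/25 438/25 897/25]
step 1: y = z − H·x̄ = [-504/25]
step 1: S = H·P̄·Hᵀ + R = [3387/25]
step 1: K = P̄·Hᵀ·S⁻¹ = [692/3387; 418/3387; 1117/3387]
step 1: x' = x̄ + K·y = [16171/3387, -12130/3387, -5745/1129]
step 1: P' = (I − K·H)·P̄ = [94468/3387 -56098/3387 -75356/3387; -56098/3387 36184/3387 40664/3387; -75356/3387 40664/3387 71618/3387]
step 2: x̄ = F·x = [-7732/1129, 7025/3387, 640/1129]
step 2: P̄ = F·P·Fᵀ + Q = [225233/3387 -90538/3387 -93274/3387; -90538/3387 60472/3387 75692/3387; -93274/3387 75692/3387 134321/3387]
step 2: y = z − H·x̄ = [20261/3387]
step 2: S = H·P̄·Hᵀ + R = [489283/3387]
step 2: K = P̄·Hᵀ·S⁻¹ = [176116/489283; 15560/489283; 99157/489283]
step 2: x' = x̄ + K·y = [-6892048/1467849, 1107905/489283, 2611553/1467849]
step 2: P' = (I − K·H)·P̄ = [70138027/1467849 -13888122/489283 -55890626/1467849; -13888122/489283 8664248/489283 10478868/489283; -55890626/1467849 10478868/489283 49502986/1467849]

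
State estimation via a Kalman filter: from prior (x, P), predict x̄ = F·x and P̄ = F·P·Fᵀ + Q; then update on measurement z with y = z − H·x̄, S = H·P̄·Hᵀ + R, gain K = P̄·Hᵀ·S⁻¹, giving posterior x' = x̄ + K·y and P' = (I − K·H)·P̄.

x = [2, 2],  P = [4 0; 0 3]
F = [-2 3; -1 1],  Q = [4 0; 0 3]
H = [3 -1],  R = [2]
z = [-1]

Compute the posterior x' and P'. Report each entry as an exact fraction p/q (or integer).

x' = [-202/333, -287/333]
P' = [275/333 577/333; 577/333 1649/333]

x̄ = F·x = [2, 0]
P̄ = F·P·Fᵀ + Q = [47 17; 17 10]
y = z − H·x̄ = [-7]
S = H·P̄·Hᵀ + R = [333]
K = P̄·Hᵀ·S⁻¹ = [124/333; 41/333]
x' = x̄ + K·y = [-202/333, -287/333]
P' = (I − K·H)·P̄ = [275/333 577/333; 577/333 1649/333]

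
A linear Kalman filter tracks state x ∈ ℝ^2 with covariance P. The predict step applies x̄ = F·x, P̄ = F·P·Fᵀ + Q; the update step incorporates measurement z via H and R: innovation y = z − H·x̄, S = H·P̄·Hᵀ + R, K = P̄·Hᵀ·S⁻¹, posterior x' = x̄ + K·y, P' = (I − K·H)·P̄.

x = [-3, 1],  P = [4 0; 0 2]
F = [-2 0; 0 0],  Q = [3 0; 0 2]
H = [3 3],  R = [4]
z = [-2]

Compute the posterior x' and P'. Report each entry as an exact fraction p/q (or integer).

x̄ = F·x = [6, 0]
P̄ = F·P·Fᵀ + Q = [19 0; 0 2]
y = z − H·x̄ = [-20]
S = H·P̄·Hᵀ + R = [193]
K = P̄·Hᵀ·S⁻¹ = [57/193; 6/193]
x' = x̄ + K·y = [18/193, -120/193]
P' = (I − K·H)·P̄ = [418/193 -342/193; -342/193 350/193]

x' = [18/193, -120/193]
P' = [418/193 -342/193; -342/193 350/193]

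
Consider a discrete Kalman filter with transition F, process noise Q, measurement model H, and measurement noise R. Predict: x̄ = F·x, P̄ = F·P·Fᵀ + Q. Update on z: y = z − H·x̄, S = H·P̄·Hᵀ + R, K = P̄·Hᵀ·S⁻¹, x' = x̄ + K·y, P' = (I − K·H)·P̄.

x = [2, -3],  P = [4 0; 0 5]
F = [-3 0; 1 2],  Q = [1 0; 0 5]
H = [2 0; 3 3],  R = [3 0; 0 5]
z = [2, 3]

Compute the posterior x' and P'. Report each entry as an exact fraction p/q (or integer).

x' = [34715/35333, -4187/35333]
P' = [25638/35333 -25263/35333; -25263/35333 44098/35333]

x̄ = F·x = [-6, -4]
P̄ = F·P·Fᵀ + Q = [37 -12; -12 29]
y = z − H·x̄ = [14, 33]
S = H·P̄·Hᵀ + R = [151 150; 150 383]
K = P̄·Hᵀ·S⁻¹ = [17092/35333 225/35333; -16842/35333 11301/35333]
x' = x̄ + K·y = [34715/35333, -4187/35333]
P' = (I − K·H)·P̄ = [25638/35333 -25263/35333; -25263/35333 44098/35333]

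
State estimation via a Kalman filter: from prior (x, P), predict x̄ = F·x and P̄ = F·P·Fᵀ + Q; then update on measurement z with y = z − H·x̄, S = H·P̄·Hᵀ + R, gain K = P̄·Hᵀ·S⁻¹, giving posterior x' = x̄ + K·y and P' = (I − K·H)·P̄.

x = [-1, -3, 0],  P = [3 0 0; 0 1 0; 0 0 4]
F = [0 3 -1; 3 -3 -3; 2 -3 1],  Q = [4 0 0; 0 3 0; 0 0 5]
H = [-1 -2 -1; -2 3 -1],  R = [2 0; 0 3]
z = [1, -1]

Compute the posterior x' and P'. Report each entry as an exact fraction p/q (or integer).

x' = [-257333/45241, -67950/45241, 334928/45241]
P' = [547537/45241 108531/45241 -742151/45241; 108531/45241 30531/45241 -146961/45241; -742151/45241 -146961/45241 1056451/45241]

x̄ = F·x = [-9, 6, 7]
P̄ = F·P·Fᵀ + Q = [17 3 -13; 3 75 15; -13 15 30]
y = z − H·x̄ = [11, -30]
S = H·P̄·Hᵀ + R = [395 -437; -437 598]
K = P̄·Hᵀ·S⁻¹ = [-488/1967 -9110/45241; -492/1967 7164/45241; -443/1967 -4344/45241]
x' = x̄ + K·y = [-257333/45241, -67950/45241, 334928/45241]
P' = (I − K·H)·P̄ = [547537/45241 108531/45241 -742151/45241; 108531/45241 30531/45241 -146961/45241; -742151/45241 -146961/45241 1056451/45241]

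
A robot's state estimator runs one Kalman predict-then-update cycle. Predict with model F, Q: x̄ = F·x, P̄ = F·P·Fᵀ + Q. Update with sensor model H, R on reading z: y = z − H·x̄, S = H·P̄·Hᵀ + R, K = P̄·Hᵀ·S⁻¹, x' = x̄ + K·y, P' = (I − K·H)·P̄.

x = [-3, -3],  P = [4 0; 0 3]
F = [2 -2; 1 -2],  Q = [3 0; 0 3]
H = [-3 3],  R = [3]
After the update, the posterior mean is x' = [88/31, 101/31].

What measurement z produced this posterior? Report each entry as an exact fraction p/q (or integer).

z = [1]

x̄ = F·x = [0, 3]
P̄ = F·P·Fᵀ + Q = [31 20; 20 19]
S = H·P̄·Hᵀ + R = [93]
K = P̄·Hᵀ·S⁻¹ = [-11/31; -1/31]
x' − x̄ = [88/31, 8/31] = K·y
y = (KᵀK)⁻¹·Kᵀ·(x' − x̄) = [-8]
z = y + H·x̄ = [-8] + [9] = [1]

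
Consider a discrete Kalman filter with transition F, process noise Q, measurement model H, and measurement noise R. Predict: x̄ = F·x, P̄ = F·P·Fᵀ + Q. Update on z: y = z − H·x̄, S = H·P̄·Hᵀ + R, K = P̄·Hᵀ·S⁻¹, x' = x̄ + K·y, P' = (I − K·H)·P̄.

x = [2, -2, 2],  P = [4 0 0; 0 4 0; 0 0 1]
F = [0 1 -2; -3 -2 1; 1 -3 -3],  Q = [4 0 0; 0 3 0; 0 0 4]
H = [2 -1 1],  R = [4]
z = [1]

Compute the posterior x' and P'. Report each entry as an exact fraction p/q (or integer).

x' = [-646/159, -737/159, 670/159]
P' = [1124/159 286/159 -1850/159; 286/159 4415/159 3575/159; -1850/159 3575/159 7403/159]

x̄ = F·x = [-6, 0, 2]
P̄ = F·P·Fᵀ + Q = [12 -10 -6; -10 56 9; -6 9 53]
y = z − H·x̄ = [11]
S = H·P̄·Hᵀ + R = [159]
K = P̄·Hᵀ·S⁻¹ = [28/159; -67/159; 32/159]
x' = x̄ + K·y = [-646/159, -737/159, 670/159]
P' = (I − K·H)·P̄ = [1124/159 286/159 -1850/159; 286/159 4415/159 3575/159; -1850/159 3575/159 7403/159]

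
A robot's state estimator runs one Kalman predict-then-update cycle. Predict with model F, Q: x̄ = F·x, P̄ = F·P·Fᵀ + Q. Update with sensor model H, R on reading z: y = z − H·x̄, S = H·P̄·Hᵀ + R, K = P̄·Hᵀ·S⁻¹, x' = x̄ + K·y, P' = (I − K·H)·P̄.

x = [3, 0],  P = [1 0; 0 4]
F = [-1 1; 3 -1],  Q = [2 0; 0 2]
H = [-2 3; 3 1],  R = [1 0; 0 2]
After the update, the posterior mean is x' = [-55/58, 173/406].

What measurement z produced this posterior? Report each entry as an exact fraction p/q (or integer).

z = [3, -3]

x̄ = F·x = [-3, 9]
P̄ = F·P·Fᵀ + Q = [7 -7; -7 15]
S = H·P̄·Hᵀ + R = [248 -46; -46 38]
K = P̄·Hᵀ·S⁻¹ = [-49/522 133/522; 983/3654 613/3654]
x' − x̄ = [119/58, -3481/406] = K·y
y = (KᵀK)⁻¹·Kᵀ·(x' − x̄) = [-30, -3]
z = y + H·x̄ = [-30, -3] + [33, 0] = [3, -3]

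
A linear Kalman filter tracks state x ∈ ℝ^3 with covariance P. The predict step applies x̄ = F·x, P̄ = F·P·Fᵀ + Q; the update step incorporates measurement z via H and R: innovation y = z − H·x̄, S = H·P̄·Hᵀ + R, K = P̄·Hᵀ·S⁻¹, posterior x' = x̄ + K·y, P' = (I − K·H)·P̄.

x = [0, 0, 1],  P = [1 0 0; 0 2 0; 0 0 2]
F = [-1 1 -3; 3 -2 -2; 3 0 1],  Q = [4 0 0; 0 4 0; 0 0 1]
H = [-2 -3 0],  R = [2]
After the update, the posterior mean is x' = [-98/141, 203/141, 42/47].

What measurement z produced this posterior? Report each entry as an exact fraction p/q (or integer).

z = [-3]

x̄ = F·x = [-3, -2, 1]
P̄ = F·P·Fᵀ + Q = [25 5 -9; 5 29 5; -9 5 12]
S = H·P̄·Hᵀ + R = [423]
K = P̄·Hᵀ·S⁻¹ = [-65/423; -97/423; 1/141]
x' − x̄ = [325/141, 485/141, -5/47] = K·y
y = (KᵀK)⁻¹·Kᵀ·(x' − x̄) = [-15]
z = y + H·x̄ = [-15] + [12] = [-3]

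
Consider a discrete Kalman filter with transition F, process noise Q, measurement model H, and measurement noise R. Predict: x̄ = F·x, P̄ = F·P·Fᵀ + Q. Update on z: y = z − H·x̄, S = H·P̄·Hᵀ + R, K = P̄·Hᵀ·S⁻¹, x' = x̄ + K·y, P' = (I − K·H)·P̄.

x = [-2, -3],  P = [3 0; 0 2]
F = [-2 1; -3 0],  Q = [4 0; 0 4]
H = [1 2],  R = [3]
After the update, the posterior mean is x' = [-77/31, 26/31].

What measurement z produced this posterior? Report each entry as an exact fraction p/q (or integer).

z = [-1]

x̄ = F·x = [1, 6]
P̄ = F·P·Fᵀ + Q = [18 18; 18 31]
S = H·P̄·Hᵀ + R = [217]
K = P̄·Hᵀ·S⁻¹ = [54/217; 80/217]
x' − x̄ = [-108/31, -160/31] = K·y
y = (KᵀK)⁻¹·Kᵀ·(x' − x̄) = [-14]
z = y + H·x̄ = [-14] + [13] = [-1]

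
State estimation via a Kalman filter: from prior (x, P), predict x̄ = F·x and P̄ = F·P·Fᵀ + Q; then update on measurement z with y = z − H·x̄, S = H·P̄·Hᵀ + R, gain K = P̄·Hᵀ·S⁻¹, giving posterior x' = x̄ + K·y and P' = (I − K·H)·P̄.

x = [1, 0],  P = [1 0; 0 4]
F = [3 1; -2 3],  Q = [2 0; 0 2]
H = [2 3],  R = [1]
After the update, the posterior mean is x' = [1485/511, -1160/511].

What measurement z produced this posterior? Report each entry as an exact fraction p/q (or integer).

z = [-1]

x̄ = F·x = [3, -2]
P̄ = F·P·Fᵀ + Q = [15 6; 6 42]
S = H·P̄·Hᵀ + R = [511]
K = P̄·Hᵀ·S⁻¹ = [48/511; 138/511]
x' − x̄ = [-48/511, -138/511] = K·y
y = (KᵀK)⁻¹·Kᵀ·(x' − x̄) = [-1]
z = y + H·x̄ = [-1] + [0] = [-1]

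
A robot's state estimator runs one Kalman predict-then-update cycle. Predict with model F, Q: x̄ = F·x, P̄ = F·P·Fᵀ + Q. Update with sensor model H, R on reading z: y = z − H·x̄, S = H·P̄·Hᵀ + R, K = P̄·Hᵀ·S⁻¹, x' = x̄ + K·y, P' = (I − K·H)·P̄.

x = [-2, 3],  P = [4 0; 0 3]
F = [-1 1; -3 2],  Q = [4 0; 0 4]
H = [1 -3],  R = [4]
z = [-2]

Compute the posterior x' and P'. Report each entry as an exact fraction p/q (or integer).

x̄ = F·x = [5, 12]
P̄ = F·P·Fᵀ + Q = [11 18; 18 52]
y = z − H·x̄ = [29]
S = H·P̄·Hᵀ + R = [375]
K = P̄·Hᵀ·S⁻¹ = [-43/375; -46/125]
x' = x̄ + K·y = [628/375, 166/125]
P' = (I − K·H)·P̄ = [2276/375 272/125; 272/125 152/125]

x' = [628/375, 166/125]
P' = [2276/375 272/125; 272/125 152/125]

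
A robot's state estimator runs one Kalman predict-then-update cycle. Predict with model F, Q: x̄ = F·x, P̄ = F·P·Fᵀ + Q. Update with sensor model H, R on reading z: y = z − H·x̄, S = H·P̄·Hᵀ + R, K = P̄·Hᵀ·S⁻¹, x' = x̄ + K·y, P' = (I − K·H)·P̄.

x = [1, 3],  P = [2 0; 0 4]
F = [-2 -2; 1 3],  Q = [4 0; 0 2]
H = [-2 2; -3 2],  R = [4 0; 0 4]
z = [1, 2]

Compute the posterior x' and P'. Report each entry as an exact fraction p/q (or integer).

x̄ = F·x = [-8, 10]
P̄ = F·P·Fᵀ + Q = [28 -28; -28 40]
y = z − H·x̄ = [-35, -42]
S = H·P̄·Hᵀ + R = [500 608; 608 752]
K = P̄·Hᵀ·S⁻¹ = [14/99 -119/396; 40/99 -43/396]
x' = x̄ + K·y = [-65/198, 83/198]
P' = (I − K·H)·P̄ = [175/99 203/99; 203/99 283/99]

x' = [-65/198, 83/198]
P' = [175/99 203/99; 203/99 283/99]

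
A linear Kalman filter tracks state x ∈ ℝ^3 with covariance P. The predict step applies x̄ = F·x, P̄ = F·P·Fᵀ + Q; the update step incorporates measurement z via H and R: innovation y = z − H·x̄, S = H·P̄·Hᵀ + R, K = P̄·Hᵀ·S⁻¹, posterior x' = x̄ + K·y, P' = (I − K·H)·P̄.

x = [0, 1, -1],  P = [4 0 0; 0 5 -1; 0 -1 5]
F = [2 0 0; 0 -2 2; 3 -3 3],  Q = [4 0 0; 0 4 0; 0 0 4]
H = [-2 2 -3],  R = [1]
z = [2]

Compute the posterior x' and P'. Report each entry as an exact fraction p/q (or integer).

x' = [896/1045, -3284/1045, -3486/1045]
P' = [8356/1045 -12544/1045 -13896/1045; -12544/1045 41796/1045 36264/1045; -13896/1045 36264/1045 33556/1045]

x̄ = F·x = [0, -4, -6]
P̄ = F·P·Fᵀ + Q = [20 0 24; 0 52 72; 24 72 148]
y = z − H·x̄ = [-8]
S = H·P̄·Hᵀ + R = [1045]
K = P̄·Hᵀ·S⁻¹ = [-112/1045; -112/1045; -348/1045]
x' = x̄ + K·y = [896/1045, -3284/1045, -3486/1045]
P' = (I − K·H)·P̄ = [8356/1045 -12544/1045 -13896/1045; -12544/1045 41796/1045 36264/1045; -13896/1045 36264/1045 33556/1045]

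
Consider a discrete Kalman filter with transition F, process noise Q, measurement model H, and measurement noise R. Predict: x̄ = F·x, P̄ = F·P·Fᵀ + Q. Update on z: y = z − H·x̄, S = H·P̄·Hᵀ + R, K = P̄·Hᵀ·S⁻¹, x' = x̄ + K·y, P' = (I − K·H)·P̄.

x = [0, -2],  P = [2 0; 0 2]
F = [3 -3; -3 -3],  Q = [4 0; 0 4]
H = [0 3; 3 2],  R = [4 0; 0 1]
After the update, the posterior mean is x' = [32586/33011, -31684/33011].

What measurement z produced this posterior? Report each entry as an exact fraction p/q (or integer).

z = [-3, 1]

x̄ = F·x = [6, 6]
P̄ = F·P·Fᵀ + Q = [40 0; 0 40]
S = H·P̄·Hᵀ + R = [364 240; 240 521]
K = P̄·Hᵀ·S⁻¹ = [-7200/33011 10920/33011; 10830/33011 80/33011]
x' − x̄ = [-165480/33011, -229750/33011] = K·y
y = (KᵀK)⁻¹·Kᵀ·(x' − x̄) = [-21, -29]
z = y + H·x̄ = [-21, -29] + [18, 30] = [-3, 1]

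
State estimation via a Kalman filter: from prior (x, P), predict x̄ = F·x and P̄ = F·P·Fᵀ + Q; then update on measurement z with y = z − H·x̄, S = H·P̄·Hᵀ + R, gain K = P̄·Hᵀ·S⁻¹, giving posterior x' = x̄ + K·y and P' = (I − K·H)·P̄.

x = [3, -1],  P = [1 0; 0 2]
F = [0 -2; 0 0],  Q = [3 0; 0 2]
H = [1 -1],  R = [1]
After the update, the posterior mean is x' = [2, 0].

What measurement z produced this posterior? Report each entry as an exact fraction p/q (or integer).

z = [2]

x̄ = F·x = [2, 0]
P̄ = F·P·Fᵀ + Q = [11 0; 0 2]
S = H·P̄·Hᵀ + R = [14]
K = P̄·Hᵀ·S⁻¹ = [11/14; -1/7]
x' − x̄ = [0, 0] = K·y
y = (KᵀK)⁻¹·Kᵀ·(x' − x̄) = [0]
z = y + H·x̄ = [0] + [2] = [2]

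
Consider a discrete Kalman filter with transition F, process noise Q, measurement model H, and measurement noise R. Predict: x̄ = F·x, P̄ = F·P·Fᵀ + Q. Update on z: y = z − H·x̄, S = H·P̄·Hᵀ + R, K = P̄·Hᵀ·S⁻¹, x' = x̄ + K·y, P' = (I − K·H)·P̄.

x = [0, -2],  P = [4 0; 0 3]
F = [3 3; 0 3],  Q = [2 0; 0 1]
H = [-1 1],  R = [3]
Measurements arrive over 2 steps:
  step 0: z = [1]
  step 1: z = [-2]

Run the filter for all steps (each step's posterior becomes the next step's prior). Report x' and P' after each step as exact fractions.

step 0: x̄ = F·x = [-6, -6]
step 0: P̄ = F·P·Fᵀ + Q = [65 27; 27 28]
step 0: y = z − H·x̄ = [1]
step 0: S = H·P̄·Hᵀ + R = [42]
step 0: K = P̄·Hᵀ·S⁻¹ = [-19/21; 1/42]
step 0: x' = x̄ + K·y = [-145/21, -251/42]
step 0: P' = (I − K·H)·P̄ = [643/21 586/21; 586/21 1175/42]
step 1: x̄ = F·x = [-541/14, -251/14]
step 1: P̄ = F·P·Fᵀ + Q = [14443/14 7041/14; 7041/14 3539/14]
step 1: y = z − H·x̄ = [-159/7]
step 1: S = H·P̄·Hᵀ + R = [1971/7]
step 1: K = P̄·Hᵀ·S⁻¹ = [-3701/1971; -1751/1971]
step 1: x' = x̄ + K·y = [5267/1314, 2957/1314]
step 1: P' = (I − K·H)·P̄ = [153193/3942 130987/3942; 130987/3942 120481/3942]

step 0: x' = [-145/21, -251/42], P' = [643/21 586/21; 586/21 1175/42]
step 1: x' = [5267/1314, 2957/1314], P' = [153193/3942 130987/3942; 130987/3942 120481/3942]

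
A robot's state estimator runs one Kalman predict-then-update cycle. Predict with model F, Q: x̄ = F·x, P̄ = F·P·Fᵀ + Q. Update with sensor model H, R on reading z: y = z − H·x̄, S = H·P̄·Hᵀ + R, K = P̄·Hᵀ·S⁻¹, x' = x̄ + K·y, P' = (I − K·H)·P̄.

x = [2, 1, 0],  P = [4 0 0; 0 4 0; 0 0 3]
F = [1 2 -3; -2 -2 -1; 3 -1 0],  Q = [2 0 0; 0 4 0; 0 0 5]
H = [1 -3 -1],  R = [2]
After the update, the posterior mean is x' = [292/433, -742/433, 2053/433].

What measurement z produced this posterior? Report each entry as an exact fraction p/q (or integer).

x̄ = F·x = [4, -6, 5]
P̄ = F·P·Fᵀ + Q = [49 -15 4; -15 39 -16; 4 -16 45]
S = H·P̄·Hᵀ + R = [433]
K = P̄·Hᵀ·S⁻¹ = [90/433; -116/433; 7/433]
x' − x̄ = [-1440/433, 1856/433, -112/433] = K·y
y = (KᵀK)⁻¹·Kᵀ·(x' − x̄) = [-16]
z = y + H·x̄ = [-16] + [17] = [1]

z = [1]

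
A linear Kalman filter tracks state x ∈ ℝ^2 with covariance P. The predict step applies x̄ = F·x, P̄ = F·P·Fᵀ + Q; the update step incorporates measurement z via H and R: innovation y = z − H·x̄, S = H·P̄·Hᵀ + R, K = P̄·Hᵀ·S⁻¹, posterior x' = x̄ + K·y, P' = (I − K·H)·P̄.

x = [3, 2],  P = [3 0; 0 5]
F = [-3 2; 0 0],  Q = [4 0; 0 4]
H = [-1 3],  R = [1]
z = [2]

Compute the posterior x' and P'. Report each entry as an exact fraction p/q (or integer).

x' = [-287/88, -9/22]
P' = [1887/88 153/22; 153/22 26/11]

x̄ = F·x = [-5, 0]
P̄ = F·P·Fᵀ + Q = [51 0; 0 4]
y = z − H·x̄ = [-3]
S = H·P̄·Hᵀ + R = [88]
K = P̄·Hᵀ·S⁻¹ = [-51/88; 3/22]
x' = x̄ + K·y = [-287/88, -9/22]
P' = (I − K·H)·P̄ = [1887/88 153/22; 153/22 26/11]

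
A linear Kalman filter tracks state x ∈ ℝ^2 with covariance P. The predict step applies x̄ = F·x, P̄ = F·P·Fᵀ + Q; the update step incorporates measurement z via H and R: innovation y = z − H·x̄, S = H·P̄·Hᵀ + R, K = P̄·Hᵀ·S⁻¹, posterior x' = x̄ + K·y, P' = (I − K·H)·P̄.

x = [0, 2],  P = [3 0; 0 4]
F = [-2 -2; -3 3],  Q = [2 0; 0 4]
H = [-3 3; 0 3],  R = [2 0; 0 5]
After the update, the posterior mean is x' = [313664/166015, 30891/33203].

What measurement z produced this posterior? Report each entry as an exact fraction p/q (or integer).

x̄ = F·x = [-4, 6]
P̄ = F·P·Fᵀ + Q = [30 -6; -6 67]
S = H·P̄·Hᵀ + R = [983 657; 657 608]
K = P̄·Hᵀ·S⁻¹ = [-53838/166015 53262/166015; 219/33203 10740/33203]
x' − x̄ = [977724/166015, -168327/33203] = K·y
y = (KᵀK)⁻¹·Kᵀ·(x' − x̄) = [-33, -15]
z = y + H·x̄ = [-33, -15] + [30, 18] = [-3, 3]

z = [-3, 3]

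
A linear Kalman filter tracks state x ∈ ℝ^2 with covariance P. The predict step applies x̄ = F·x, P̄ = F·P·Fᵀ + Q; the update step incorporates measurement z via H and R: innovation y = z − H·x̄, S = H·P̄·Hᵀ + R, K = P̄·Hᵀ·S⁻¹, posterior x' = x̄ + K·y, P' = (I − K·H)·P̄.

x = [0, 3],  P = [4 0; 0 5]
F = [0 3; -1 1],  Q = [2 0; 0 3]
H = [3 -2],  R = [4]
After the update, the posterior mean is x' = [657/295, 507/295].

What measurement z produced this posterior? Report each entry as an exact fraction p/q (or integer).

x̄ = F·x = [9, 3]
P̄ = F·P·Fᵀ + Q = [47 15; 15 12]
S = H·P̄·Hᵀ + R = [295]
K = P̄·Hᵀ·S⁻¹ = [111/295; 21/295]
x' − x̄ = [-1998/295, -378/295] = K·y
y = (KᵀK)⁻¹·Kᵀ·(x' − x̄) = [-18]
z = y + H·x̄ = [-18] + [21] = [3]

z = [3]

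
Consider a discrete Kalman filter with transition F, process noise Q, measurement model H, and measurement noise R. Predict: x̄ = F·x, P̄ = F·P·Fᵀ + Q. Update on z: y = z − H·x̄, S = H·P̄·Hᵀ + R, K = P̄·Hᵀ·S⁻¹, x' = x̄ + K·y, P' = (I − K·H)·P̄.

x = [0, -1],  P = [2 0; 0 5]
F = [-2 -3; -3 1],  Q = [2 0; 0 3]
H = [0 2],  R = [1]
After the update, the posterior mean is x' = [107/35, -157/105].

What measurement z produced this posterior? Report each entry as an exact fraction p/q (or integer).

z = [-3]

x̄ = F·x = [3, -1]
P̄ = F·P·Fᵀ + Q = [55 -3; -3 26]
S = H·P̄·Hᵀ + R = [105]
K = P̄·Hᵀ·S⁻¹ = [-2/35; 52/105]
x' − x̄ = [2/35, -52/105] = K·y
y = (KᵀK)⁻¹·Kᵀ·(x' − x̄) = [-1]
z = y + H·x̄ = [-1] + [-2] = [-3]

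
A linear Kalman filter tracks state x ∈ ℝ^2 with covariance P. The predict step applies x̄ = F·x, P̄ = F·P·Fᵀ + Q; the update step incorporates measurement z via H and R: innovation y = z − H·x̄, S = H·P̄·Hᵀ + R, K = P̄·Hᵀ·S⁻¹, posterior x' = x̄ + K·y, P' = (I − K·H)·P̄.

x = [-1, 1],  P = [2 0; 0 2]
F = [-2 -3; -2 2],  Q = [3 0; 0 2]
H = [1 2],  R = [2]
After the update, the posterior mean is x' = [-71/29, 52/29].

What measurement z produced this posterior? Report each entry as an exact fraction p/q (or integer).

x̄ = F·x = [-1, 4]
P̄ = F·P·Fᵀ + Q = [29 -4; -4 18]
S = H·P̄·Hᵀ + R = [87]
K = P̄·Hᵀ·S⁻¹ = [7/29; 32/87]
x' − x̄ = [-42/29, -64/29] = K·y
y = (KᵀK)⁻¹·Kᵀ·(x' − x̄) = [-6]
z = y + H·x̄ = [-6] + [7] = [1]

z = [1]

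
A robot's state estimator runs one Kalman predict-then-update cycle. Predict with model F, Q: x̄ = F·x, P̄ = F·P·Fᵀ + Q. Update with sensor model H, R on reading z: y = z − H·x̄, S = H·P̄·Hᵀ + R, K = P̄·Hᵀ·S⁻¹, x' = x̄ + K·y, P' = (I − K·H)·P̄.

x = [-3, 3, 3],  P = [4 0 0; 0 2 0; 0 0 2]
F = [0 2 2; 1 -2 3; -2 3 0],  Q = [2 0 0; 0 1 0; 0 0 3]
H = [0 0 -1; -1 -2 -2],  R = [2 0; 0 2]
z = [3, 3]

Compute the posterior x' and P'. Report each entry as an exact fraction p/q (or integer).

x' = [1245/2764, 2529/2764, -3417/1382]
P' = [7245/1382 -3299/1382 13/691; -3299/1382 4691/1382 -1279/691; 13/691 -1279/691 1284/691]

x̄ = F·x = [12, 0, 15]
P̄ = F·P·Fᵀ + Q = [18 4 12; 4 31 -20; 12 -20 37]
y = z − H·x̄ = [18, 45]
S = H·P̄·Hᵀ + R = [39 46; 46 196]
K = P̄·Hᵀ·S⁻¹ = [-13/1382 -699/2764; 1279/1382 -967/2764; -642/691 -23/1382]
x' = x̄ + K·y = [1245/2764, 2529/2764, -3417/1382]
P' = (I − K·H)·P̄ = [7245/1382 -3299/1382 13/691; -3299/1382 4691/1382 -1279/691; 13/691 -1279/691 1284/691]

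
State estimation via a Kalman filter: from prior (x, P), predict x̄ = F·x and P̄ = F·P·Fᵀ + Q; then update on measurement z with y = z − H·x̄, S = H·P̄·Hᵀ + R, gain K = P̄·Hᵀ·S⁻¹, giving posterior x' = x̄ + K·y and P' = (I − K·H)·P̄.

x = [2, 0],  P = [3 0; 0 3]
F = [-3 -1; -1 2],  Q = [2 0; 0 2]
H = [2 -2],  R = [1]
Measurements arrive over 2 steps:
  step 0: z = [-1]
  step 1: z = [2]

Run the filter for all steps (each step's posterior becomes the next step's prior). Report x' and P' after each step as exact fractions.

step 0: x' = [-632/173, -542/173], P' = [2172/173 2143/173; 2143/173 2157/173]
step 1: x' = [347302/218209, 126376/218209], P' = [436865/218209 393443/218209; 393443/218209 404530/218209]

step 0: x̄ = F·x = [-6, -2]
step 0: P̄ = F·P·Fᵀ + Q = [32 3; 3 17]
step 0: y = z − H·x̄ = [7]
step 0: S = H·P̄·Hᵀ + R = [173]
step 0: K = P̄·Hᵀ·S⁻¹ = [58/173; -28/173]
step 0: x' = x̄ + K·y = [-632/173, -542/173]
step 0: P' = (I − K·H)·P̄ = [2172/173 2143/173; 2143/173 2157/173]
step 1: x̄ = F·x = [2438/173, -452/173]
step 1: P̄ = F·P·Fᵀ + Q = [34909/173 -8513/173; -8513/173 2574/173]
step 1: y = z − H·x̄ = [-5434/173]
step 1: S = H·P̄·Hᵀ + R = [218209/173]
step 1: K = P̄·Hᵀ·S⁻¹ = [86844/218209; -22174/218209]
step 1: x' = x̄ + K·y = [347302/218209, 126376/218209]
step 1: P' = (I − K·H)·P̄ = [436865/218209 393443/218209; 393443/218209 404530/218209]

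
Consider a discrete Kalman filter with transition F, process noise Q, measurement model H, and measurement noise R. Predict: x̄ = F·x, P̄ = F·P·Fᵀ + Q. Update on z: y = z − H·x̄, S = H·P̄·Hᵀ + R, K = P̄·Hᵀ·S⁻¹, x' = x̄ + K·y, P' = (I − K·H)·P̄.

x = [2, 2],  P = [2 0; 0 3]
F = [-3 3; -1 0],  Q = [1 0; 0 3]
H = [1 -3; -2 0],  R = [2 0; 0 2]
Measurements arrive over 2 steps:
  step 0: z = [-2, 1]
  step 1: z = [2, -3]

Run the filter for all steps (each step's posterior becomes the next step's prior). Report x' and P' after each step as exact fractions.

step 0: x̄ = F·x = [0, -2]
step 0: P̄ = F·P·Fᵀ + Q = [46 6; 6 5]
step 0: y = z − H·x̄ = [-8, 1]
step 0: S = H·P̄·Hᵀ + R = [57 -56; -56 186]
step 0: K = P̄·Hᵀ·S⁻¹ = [28/3733 -1838/3733; -1173/3733 -594/3733]
step 0: x' = x̄ + K·y = [-2062/3733, 1324/3733]
step 0: P' = (I − K·H)·P̄ = [1838/3733 594/3733; 594/3733 980/3733]
step 1: x̄ = F·x = [10158/3733, 2062/3733]
step 1: P̄ = F·P·Fᵀ + Q = [18403/3733 3732/3733; 3732/3733 13037/3733]
step 1: y = z − H·x̄ = [3494/3733, 9117/3733]
step 1: S = H·P̄·Hᵀ + R = [120810/3733 -14414/3733; -14414/3733 81078/3733]
step 1: K = P̄·Hᵀ·S⁻¹ = [7207/1284124 -581657/1284124; -398613/1284124 -189081/1284124]
step 1: x' = x̄ + K·y = [2080457/1284124, -125567/1284124]
step 1: P' = (I − K·H)·P̄ = [581657/1284124 189081/1284124; 189081/1284124 328769/1284124]

step 0: x' = [-2062/3733, 1324/3733], P' = [1838/3733 594/3733; 594/3733 980/3733]
step 1: x' = [2080457/1284124, -125567/1284124], P' = [581657/1284124 189081/1284124; 189081/1284124 328769/1284124]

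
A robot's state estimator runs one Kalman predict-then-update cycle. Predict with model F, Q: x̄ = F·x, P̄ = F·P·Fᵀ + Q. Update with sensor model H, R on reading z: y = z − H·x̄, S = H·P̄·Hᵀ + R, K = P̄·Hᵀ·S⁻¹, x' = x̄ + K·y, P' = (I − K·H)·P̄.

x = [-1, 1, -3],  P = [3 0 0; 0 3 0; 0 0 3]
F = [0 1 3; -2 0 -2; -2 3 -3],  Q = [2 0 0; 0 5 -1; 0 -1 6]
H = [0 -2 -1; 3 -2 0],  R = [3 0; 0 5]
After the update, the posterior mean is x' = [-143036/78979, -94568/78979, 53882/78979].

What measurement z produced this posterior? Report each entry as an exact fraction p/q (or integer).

z = [2, -3]

x̄ = F·x = [-8, 8, 14]
P̄ = F·P·Fᵀ + Q = [32 -18 -18; -18 29 29; -18 29 72]
S = H·P̄·Hᵀ + R = [307 336; 336 625]
K = P̄·Hᵀ·S⁻¹ = [-10602/78979 22380/78979; -16743/78979 -5152/78979; -43618/78979 9296/78979]
x' − x̄ = [488796/78979, -726400/78979, -1051824/78979] = K·y
y = (KᵀK)⁻¹·Kᵀ·(x' − x̄) = [32, 37]
z = y + H·x̄ = [32, 37] + [-30, -40] = [2, -3]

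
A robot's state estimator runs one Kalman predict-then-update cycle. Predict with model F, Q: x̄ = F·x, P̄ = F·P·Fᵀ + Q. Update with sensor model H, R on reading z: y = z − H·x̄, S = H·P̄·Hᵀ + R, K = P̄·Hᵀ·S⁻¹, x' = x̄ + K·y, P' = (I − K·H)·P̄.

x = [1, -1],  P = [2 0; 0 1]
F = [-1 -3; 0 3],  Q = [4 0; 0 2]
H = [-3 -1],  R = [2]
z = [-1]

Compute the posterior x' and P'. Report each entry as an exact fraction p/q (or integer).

x̄ = F·x = [2, -3]
P̄ = F·P·Fᵀ + Q = [15 -9; -9 11]
y = z − H·x̄ = [2]
S = H·P̄·Hᵀ + R = [94]
K = P̄·Hᵀ·S⁻¹ = [-18/47; 8/47]
x' = x̄ + K·y = [58/47, -125/47]
P' = (I − K·H)·P̄ = [57/47 -135/47; -135/47 389/47]

x' = [58/47, -125/47]
P' = [57/47 -135/47; -135/47 389/47]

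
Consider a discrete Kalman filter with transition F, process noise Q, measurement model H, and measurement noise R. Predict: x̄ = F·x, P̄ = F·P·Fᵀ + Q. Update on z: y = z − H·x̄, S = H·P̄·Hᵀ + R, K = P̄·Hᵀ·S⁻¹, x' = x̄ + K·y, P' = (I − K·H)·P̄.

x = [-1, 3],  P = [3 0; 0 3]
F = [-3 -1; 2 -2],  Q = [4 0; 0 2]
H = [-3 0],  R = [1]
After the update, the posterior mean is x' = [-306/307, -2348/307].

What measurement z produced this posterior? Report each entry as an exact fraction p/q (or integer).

x̄ = F·x = [0, -8]
P̄ = F·P·Fᵀ + Q = [34 -12; -12 26]
S = H·P̄·Hᵀ + R = [307]
K = P̄·Hᵀ·S⁻¹ = [-102/307; 36/307]
x' − x̄ = [-306/307, 108/307] = K·y
y = (KᵀK)⁻¹·Kᵀ·(x' − x̄) = [3]
z = y + H·x̄ = [3] + [0] = [3]

z = [3]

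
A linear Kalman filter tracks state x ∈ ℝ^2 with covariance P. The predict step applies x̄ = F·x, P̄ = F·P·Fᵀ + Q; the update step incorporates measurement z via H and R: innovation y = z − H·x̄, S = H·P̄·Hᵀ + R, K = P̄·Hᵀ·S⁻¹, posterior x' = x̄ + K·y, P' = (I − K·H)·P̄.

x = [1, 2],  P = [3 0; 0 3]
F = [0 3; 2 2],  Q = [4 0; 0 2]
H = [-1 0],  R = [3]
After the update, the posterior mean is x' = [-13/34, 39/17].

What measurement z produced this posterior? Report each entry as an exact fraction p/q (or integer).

z = [1]

x̄ = F·x = [6, 6]
P̄ = F·P·Fᵀ + Q = [31 18; 18 26]
S = H·P̄·Hᵀ + R = [34]
K = P̄·Hᵀ·S⁻¹ = [-31/34; -9/17]
x' − x̄ = [-217/34, -63/17] = K·y
y = (KᵀK)⁻¹·Kᵀ·(x' − x̄) = [7]
z = y + H·x̄ = [7] + [-6] = [1]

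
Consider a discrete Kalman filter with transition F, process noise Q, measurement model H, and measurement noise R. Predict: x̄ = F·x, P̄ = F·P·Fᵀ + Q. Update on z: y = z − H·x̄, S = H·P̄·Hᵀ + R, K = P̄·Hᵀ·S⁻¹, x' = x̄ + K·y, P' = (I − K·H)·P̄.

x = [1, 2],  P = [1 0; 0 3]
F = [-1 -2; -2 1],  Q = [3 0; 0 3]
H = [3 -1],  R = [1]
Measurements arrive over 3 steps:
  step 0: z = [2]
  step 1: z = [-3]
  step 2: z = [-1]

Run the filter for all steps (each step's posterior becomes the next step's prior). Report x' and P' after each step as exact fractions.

step 0: x̄ = F·x = [-5, 0]
step 0: P̄ = F·P·Fᵀ + Q = [16 -4; -4 10]
step 0: y = z − H·x̄ = [17]
step 0: S = H·P̄·Hᵀ + R = [179]
step 0: K = P̄·Hᵀ·S⁻¹ = [52/179; -22/179]
step 0: x' = x̄ + K·y = [-11/179, -374/179]
step 0: P' = (I − K·H)·P̄ = [160/179 428/179; 428/179 1306/179]
step 1: x̄ = F·x = [759/179, -352/179]
step 1: P̄ = F·P·Fᵀ + Q = [7633/179 -1008/179; -1008/179 771/179]
step 1: y = z − H·x̄ = [-3166/179]
step 1: S = H·P̄·Hᵀ + R = [75695/179]
step 1: K = P̄·Hᵀ·S⁻¹ = [23907/75695; -759/15139]
step 1: x' = x̄ + K·y = [-101883/75695, -16346/15139]
step 1: P' = (I − K·H)·P̄ = [34834/75695 16119/15139; 16119/15139 49116/15139]
step 2: x̄ = F·x = [265343/75695, 122036/75695]
step 2: P̄ = F·P·Fᵀ + Q = [1566619/75695 -179707/75695; -179707/75695 289621/75695]
step 2: y = z − H·x̄ = [-749688/75695]
step 2: S = H·P̄·Hᵀ + R = [15543129/75695]
step 2: K = P̄·Hᵀ·S⁻¹ = [4879564/15543129; -828742/15543129]
step 2: x' = x̄ + K·y = [2052579/5181043, 11088884/5181043]
step 2: P' = (I − K·H)·P̄ = [7134109/15543129 16522763/15543129; 16522763/15543129 50397031/15543129]

step 0: x' = [-11/179, -374/179], P' = [160/179 428/179; 428/179 1306/179]
step 1: x' = [-101883/75695, -16346/15139], P' = [34834/75695 16119/15139; 16119/15139 49116/15139]
step 2: x' = [2052579/5181043, 11088884/5181043], P' = [7134109/15543129 16522763/15543129; 16522763/15543129 50397031/15543129]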